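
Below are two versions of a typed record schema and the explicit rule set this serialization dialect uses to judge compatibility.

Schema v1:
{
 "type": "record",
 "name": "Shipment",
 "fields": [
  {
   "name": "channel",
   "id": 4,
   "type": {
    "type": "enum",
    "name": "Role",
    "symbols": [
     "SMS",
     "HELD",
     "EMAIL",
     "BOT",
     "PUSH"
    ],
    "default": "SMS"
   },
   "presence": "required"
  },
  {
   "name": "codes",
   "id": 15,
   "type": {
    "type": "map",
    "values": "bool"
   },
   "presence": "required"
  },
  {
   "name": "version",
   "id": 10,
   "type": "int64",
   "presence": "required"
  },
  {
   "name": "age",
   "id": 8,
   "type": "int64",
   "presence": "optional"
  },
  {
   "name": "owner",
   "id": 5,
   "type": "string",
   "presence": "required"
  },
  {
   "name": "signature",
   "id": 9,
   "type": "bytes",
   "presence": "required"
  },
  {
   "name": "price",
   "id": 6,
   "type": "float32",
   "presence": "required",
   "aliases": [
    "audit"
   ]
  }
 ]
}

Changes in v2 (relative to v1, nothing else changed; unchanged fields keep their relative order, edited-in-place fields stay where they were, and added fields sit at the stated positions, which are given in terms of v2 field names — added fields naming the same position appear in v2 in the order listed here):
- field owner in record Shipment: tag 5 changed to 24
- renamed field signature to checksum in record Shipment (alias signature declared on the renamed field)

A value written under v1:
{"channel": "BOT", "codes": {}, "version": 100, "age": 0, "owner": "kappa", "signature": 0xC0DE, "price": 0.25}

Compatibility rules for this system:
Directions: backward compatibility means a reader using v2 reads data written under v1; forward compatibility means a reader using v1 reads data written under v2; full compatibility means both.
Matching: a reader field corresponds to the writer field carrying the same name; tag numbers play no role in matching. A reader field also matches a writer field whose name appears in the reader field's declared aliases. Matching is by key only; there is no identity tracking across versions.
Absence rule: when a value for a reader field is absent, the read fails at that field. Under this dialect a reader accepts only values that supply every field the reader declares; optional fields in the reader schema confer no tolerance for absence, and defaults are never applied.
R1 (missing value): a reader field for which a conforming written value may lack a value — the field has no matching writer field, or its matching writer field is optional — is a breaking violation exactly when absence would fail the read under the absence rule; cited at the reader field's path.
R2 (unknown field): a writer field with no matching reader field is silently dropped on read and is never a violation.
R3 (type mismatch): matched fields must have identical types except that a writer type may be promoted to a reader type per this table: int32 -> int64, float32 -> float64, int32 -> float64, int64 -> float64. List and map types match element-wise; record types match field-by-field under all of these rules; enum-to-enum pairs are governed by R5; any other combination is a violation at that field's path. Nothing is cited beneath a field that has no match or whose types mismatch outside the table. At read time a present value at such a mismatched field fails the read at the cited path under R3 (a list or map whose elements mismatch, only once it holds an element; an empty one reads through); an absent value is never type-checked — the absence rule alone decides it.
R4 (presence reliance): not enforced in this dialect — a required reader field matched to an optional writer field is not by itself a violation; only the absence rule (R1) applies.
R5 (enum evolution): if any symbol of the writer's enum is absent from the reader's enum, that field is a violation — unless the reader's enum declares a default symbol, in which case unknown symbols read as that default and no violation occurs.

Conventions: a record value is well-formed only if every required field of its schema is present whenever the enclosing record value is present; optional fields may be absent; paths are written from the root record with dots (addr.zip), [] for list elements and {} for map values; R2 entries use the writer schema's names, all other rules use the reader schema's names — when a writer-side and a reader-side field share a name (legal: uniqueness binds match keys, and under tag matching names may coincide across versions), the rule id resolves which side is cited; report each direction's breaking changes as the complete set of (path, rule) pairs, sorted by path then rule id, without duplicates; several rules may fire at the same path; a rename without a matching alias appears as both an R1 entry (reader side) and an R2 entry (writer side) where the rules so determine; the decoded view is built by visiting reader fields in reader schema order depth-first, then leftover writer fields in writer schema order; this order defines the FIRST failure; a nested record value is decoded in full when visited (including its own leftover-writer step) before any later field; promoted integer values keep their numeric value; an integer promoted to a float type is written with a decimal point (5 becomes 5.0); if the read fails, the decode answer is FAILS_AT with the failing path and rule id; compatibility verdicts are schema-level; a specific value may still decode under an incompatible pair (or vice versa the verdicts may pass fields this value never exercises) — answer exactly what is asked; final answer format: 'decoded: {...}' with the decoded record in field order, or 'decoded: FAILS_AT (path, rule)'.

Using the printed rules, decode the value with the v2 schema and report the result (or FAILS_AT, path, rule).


arrows below run writer -> reader for Shipment
decode walk for Shipment under reader schema v2:
  channel := "BOT"
  codes := {}
  version := 100
  age := 0
  owner := "kappa"
  checksum := 0xC0DE (from writer signature)
  price := 0.25
  => decoded: {"channel": "BOT", "codes": {}, "version": 100, "age": 0, "owner": "kappa", "checksum": 0xC0DE, "price": 0.25}
the rest of the Shipment diff is inert for this question:
  field owner in record Shipment: tag 5 changed to 24 -> fires no rule on Shipment under this dialect and leaves the result unchanged

decoded: {"channel": "BOT", "codes": {}, "version": 100, "age": 0, "owner": "kappa", "checksum": 0xC0DE, "price": 0.25}


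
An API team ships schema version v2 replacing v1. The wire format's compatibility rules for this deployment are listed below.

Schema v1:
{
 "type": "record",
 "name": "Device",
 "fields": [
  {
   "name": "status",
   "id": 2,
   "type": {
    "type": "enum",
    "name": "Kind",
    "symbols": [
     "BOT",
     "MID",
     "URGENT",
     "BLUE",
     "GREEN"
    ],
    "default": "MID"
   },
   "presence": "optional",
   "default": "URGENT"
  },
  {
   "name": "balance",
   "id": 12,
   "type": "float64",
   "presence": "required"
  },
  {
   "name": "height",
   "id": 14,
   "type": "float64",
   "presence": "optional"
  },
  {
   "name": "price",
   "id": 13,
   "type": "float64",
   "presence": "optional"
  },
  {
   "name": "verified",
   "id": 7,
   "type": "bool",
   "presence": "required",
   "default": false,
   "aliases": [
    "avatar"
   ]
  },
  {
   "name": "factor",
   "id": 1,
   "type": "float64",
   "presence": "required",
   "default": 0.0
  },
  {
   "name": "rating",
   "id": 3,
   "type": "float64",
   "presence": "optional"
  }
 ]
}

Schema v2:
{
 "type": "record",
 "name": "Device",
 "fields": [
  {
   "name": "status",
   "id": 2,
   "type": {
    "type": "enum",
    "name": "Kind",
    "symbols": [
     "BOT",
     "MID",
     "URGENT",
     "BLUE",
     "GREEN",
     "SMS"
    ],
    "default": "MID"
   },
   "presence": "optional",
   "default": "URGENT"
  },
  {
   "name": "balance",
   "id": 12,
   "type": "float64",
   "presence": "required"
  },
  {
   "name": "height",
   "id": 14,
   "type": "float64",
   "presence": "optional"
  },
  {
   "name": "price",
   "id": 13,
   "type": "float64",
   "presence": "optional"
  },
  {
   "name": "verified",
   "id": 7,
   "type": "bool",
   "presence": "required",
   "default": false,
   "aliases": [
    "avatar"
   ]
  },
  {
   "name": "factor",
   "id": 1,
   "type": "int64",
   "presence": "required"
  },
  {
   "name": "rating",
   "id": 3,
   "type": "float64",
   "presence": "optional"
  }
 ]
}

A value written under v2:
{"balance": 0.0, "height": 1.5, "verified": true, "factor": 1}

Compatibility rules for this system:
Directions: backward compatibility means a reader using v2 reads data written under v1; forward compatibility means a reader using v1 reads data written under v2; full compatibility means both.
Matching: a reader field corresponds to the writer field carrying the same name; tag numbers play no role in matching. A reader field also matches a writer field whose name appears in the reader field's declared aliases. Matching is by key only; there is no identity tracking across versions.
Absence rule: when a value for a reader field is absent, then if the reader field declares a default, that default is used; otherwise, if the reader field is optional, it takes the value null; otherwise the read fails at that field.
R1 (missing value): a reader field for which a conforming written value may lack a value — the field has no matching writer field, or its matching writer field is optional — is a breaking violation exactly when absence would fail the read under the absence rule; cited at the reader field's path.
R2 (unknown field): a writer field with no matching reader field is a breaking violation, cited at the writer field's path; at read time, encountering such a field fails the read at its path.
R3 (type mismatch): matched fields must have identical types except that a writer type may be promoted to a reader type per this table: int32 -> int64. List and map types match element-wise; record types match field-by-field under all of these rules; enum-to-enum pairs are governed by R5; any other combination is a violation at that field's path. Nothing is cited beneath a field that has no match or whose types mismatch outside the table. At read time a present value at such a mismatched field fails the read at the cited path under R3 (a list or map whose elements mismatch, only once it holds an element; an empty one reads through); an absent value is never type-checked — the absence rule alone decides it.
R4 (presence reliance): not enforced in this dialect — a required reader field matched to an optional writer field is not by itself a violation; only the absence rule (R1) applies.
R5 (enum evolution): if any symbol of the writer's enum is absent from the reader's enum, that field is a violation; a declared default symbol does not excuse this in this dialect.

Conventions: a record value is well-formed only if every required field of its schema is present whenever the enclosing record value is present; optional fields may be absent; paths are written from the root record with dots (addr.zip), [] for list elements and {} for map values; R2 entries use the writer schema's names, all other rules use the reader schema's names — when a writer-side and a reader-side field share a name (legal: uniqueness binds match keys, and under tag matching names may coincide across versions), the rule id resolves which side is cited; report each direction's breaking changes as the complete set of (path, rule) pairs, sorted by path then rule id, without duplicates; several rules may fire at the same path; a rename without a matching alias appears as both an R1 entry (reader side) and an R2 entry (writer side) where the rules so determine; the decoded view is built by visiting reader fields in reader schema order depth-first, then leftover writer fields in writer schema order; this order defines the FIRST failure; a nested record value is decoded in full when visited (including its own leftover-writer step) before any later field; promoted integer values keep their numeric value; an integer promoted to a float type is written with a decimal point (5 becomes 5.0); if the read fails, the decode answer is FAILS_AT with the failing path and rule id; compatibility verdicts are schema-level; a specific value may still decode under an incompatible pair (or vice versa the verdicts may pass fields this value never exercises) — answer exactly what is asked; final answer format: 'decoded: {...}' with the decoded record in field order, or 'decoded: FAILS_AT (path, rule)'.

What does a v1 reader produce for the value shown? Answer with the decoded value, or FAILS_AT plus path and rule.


decoded: FAILS_AT (factor, R3)

each type pair in Device: writer, then reader
decode (reader v1):
  status := "URGENT" (no value, default fills)
  balance := 0.0
  height := 1.5
  price := null (not supplied -> null)
  verified := true
  read fails at factor under R3
  => FAILS_AT (factor, R3)
checking off the Device differences that do not matter here:
  enum Kind (field status in record Device): symbol SMS added -> affects the rule determinations only; this particular Device value decodes identically


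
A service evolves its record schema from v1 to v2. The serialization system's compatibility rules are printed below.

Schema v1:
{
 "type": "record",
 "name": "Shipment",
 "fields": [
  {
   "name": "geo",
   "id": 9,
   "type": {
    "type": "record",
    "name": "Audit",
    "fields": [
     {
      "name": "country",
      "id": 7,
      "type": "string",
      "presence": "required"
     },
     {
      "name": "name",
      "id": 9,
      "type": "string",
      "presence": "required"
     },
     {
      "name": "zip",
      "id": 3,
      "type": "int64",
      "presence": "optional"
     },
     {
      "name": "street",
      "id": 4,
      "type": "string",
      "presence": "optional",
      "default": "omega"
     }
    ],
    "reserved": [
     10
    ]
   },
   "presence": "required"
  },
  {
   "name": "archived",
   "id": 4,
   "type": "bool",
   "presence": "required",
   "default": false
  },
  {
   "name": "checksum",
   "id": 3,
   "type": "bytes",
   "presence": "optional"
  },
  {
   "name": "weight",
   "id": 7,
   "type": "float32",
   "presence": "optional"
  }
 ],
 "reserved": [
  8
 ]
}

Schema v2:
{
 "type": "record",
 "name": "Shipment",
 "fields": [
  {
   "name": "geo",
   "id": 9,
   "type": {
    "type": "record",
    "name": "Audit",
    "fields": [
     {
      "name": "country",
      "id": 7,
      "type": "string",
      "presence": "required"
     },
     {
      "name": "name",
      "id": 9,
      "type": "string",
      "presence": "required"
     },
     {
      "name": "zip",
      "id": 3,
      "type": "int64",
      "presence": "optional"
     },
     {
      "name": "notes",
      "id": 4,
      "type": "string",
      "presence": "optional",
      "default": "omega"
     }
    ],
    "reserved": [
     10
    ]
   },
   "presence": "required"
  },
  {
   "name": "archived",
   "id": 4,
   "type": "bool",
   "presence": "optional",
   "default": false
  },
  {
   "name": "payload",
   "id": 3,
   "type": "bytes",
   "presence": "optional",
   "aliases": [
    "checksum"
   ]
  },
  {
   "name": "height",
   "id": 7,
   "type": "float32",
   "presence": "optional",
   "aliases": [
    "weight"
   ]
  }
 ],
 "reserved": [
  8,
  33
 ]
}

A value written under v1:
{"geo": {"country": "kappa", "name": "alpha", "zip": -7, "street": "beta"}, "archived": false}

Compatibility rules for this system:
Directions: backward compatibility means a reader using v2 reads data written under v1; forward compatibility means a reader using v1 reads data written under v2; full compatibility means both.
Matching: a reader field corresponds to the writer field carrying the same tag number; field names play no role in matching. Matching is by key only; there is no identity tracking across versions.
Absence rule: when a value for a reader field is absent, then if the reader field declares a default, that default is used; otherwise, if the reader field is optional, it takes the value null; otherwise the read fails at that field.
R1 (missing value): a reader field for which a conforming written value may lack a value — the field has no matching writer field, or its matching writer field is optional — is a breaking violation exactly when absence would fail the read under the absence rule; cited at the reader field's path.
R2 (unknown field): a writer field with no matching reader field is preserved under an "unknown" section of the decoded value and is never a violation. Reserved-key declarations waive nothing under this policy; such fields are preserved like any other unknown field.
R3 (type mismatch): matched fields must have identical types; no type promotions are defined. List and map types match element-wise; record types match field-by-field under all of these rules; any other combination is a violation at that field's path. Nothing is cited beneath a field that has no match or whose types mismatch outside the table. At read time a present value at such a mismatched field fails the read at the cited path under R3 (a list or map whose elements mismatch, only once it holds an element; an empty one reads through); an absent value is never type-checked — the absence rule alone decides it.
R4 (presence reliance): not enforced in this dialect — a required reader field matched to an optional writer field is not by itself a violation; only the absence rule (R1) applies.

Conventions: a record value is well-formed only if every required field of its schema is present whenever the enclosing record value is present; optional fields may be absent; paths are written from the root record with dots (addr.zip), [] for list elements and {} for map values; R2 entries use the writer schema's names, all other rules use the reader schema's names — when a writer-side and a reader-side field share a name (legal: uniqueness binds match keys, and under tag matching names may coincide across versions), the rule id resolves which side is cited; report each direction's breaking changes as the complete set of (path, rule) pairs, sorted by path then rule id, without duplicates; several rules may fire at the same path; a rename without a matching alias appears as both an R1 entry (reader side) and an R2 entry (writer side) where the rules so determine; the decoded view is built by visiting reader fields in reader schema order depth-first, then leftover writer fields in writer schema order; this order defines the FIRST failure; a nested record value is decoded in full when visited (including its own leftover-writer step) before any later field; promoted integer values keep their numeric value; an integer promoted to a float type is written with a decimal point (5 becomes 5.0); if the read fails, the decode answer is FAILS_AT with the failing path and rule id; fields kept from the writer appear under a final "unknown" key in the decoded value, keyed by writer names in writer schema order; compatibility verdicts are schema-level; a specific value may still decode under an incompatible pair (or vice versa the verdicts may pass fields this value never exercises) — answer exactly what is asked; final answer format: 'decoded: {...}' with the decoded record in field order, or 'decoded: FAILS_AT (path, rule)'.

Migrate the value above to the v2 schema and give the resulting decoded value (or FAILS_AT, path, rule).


the writer's type comes first in each Shipment pair
decoding the Shipment value with the v2 reader:
  geo.country := "kappa"
  geo.name := "alpha"
  geo.zip := -7
  geo.notes := "beta" (from writer street)
  archived := false
  payload := null (not supplied -> null)
  height := null (not supplied -> null)
  => decoded: {"geo": {"country": "kappa", "name": "alpha", "zip": -7, "notes": "beta"}, "archived": false, "payload": null, "height": null}
the rest of the Shipment diff is inert for this question:
  field archived in record Shipment: required changed to optional -> triggers nothing under the printed rules; the Shipment answer is the same either way

decoded: {"geo": {"country": "kappa", "name": "alpha", "zip": -7, "notes": "beta"}, "archived": false, "payload": null, "height": null}


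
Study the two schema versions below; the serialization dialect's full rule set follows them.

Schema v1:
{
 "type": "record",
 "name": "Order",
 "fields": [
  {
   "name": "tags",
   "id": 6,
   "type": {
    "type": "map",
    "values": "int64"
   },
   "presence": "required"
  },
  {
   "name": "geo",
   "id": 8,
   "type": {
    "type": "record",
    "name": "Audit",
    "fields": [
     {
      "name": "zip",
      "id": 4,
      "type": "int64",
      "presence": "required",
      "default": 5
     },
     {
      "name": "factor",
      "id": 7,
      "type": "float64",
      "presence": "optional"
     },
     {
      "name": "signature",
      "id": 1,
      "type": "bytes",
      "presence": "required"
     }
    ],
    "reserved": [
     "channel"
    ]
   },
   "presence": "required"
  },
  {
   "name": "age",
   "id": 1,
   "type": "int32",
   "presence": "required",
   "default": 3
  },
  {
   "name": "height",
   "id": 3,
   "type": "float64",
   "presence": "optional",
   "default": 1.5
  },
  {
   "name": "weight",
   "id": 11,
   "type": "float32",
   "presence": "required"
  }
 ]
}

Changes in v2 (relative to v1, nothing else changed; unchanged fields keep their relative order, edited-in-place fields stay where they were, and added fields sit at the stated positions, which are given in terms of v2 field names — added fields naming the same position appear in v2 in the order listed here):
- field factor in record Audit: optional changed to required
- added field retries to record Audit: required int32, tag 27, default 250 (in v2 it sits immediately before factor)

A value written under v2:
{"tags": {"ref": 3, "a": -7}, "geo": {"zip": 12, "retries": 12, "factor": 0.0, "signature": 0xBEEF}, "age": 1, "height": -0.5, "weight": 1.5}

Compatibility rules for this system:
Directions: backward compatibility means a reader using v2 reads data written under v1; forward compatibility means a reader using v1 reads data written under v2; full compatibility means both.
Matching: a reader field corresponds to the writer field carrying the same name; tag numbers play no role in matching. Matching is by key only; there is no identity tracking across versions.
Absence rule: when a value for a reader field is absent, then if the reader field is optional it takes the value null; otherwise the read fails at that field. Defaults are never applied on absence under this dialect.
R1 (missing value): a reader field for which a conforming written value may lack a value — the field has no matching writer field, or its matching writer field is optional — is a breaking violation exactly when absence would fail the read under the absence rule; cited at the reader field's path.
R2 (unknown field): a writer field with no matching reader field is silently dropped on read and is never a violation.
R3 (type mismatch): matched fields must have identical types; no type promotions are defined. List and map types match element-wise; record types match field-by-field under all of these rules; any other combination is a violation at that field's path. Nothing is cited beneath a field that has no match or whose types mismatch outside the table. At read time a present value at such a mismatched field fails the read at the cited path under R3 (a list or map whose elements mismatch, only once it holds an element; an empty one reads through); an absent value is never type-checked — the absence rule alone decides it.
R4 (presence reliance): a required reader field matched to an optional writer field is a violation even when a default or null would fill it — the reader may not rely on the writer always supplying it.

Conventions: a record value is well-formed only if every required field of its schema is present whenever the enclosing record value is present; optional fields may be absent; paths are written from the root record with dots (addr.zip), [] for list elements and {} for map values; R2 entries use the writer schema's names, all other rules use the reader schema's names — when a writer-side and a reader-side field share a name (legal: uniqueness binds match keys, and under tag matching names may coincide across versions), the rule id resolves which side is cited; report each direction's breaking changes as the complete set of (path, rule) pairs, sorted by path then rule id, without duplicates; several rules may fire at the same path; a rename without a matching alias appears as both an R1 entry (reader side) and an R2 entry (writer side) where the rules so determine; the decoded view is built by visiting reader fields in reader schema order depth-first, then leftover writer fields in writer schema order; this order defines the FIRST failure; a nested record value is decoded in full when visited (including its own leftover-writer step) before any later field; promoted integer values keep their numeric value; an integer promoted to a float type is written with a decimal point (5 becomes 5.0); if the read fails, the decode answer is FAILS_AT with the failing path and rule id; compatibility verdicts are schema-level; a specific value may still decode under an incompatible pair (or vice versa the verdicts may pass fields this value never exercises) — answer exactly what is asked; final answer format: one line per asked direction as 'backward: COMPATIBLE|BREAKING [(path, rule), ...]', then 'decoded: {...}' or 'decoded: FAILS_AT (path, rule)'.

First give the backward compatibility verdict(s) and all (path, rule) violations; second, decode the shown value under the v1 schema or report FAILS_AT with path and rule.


backward: BREAKING [(geo.factor, R1), (geo.factor, R4), (geo.retries, R1)]; decoded: {"tags": {"ref": 3, "a": -7}, "geo": {"zip": 12, "factor": 0.0, "signature": 0xBEEF}, "age": 1, "height": -0.5, "weight": 1.5}

arrows below run writer -> reader for Order
backward for Order (reader v2, writer v1):
  writer required, map<string, int64> -> map<string, int64>: reader tags maps from writer tags
  writer required, Audit -> Audit: reader geo maps from writer geo
  writer required, int32 -> int32: reader age maps from writer age
  writer optional, float64 -> float64: reader height maps from writer height
  writer required, float32 -> float32: reader weight maps from writer weight
  writer required, int64 -> int64: reader geo.zip maps from writer geo.zip
  geo.retries: no writer match
  writer optional, float64 -> float64: reader geo.factor maps from writer geo.factor
  writer required, bytes -> bytes: reader geo.signature maps from writer geo.signature
  breaking: (geo.factor, R1)
  breaking: (geo.factor, R4)
  breaking: (geo.retries, R1)
  => 3 violation(s): backward is BREAKING for Order
decode (reader v1):
  tags := {"ref": 3, "a": -7}
  geo.zip := 12
  geo.factor := 0.0
  geo.signature := 0xBEEF
  writer geo.retries: unmatched, discarded
  age := 1
  height := -0.5
  weight := 1.5
  => decoded: {"tags": {"ref": 3, "a": -7}, "geo": {"zip": 12, "factor": 0.0, "signature": 0xBEEF}, "age": 1, "height": -0.5, "weight": 1.5}


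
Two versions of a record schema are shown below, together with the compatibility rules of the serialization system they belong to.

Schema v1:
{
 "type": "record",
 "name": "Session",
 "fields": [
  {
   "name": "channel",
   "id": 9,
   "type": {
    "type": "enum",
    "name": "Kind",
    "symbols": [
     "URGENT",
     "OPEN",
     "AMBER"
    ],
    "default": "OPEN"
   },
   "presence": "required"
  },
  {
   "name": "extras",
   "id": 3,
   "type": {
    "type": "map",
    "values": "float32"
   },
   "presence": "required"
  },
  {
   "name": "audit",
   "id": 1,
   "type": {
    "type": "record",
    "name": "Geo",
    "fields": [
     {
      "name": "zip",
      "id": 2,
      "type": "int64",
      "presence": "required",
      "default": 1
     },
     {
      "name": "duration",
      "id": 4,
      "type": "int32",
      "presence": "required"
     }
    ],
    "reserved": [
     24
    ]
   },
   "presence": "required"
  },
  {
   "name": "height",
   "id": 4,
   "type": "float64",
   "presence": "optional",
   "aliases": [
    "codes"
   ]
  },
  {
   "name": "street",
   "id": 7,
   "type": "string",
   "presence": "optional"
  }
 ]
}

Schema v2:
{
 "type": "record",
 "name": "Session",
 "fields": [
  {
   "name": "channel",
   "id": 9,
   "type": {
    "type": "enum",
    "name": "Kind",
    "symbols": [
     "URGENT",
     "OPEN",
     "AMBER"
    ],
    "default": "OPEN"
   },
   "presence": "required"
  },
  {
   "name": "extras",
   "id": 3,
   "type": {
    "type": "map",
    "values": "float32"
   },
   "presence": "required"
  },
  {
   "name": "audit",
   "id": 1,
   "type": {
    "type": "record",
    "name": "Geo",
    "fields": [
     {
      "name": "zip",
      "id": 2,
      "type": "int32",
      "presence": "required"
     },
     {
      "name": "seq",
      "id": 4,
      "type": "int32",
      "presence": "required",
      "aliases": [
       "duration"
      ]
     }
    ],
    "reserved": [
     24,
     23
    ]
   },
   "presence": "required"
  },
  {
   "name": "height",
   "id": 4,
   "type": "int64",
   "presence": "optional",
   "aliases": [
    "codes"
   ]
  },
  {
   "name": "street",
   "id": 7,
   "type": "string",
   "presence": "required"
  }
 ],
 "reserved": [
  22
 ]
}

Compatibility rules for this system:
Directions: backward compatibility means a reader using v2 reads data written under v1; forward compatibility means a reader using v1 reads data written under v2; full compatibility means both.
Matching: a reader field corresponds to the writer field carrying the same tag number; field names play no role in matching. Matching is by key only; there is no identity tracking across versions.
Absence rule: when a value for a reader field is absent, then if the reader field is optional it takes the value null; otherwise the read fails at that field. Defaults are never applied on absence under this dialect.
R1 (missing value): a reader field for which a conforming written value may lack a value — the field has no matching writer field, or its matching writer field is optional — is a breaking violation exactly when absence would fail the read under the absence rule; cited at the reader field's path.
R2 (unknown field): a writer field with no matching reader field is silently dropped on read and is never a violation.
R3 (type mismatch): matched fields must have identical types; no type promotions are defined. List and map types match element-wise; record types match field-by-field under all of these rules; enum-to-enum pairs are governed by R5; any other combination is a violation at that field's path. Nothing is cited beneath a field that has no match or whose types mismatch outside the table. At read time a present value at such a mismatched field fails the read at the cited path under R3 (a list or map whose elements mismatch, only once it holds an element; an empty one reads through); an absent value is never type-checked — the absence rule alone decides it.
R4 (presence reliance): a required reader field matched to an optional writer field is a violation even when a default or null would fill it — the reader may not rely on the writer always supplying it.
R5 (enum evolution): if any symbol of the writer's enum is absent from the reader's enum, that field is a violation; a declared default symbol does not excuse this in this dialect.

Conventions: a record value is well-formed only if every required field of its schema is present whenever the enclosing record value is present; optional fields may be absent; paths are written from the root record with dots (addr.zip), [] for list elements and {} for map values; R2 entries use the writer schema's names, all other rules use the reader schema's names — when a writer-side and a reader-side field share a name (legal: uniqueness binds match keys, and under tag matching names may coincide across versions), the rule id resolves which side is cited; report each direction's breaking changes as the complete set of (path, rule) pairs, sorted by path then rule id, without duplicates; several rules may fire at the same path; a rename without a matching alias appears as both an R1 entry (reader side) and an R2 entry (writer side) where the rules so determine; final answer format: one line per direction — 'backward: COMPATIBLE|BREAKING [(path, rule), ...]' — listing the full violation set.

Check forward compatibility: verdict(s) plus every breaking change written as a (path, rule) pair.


forward: BREAKING [(audit.zip, R3), (height, R3)]

the writer's type comes first in each Session pair
forward analysis of Session with v1 as reader and v2 as writer:
  channel: Kind -> Kind, writer required; from channel
  extras: map<string, float32> -> map<string, float32>, writer required; from extras
  audit: Geo -> Geo, writer required; from audit
  height: int64 -> float64, writer optional; from height
  street: string -> string, writer required; from street
  audit.zip: int32 -> int64, writer required; from audit.zip
  audit.duration: int32 -> int32, writer required; from audit.seq
  R3 fires at audit.zip
  R3 fires at height
  forward on Session therefore BREAKING (2)
the rest of the Session diff is inert for this question:
  renamed field duration to seq in record Geo (alias duration declared on the renamed field) -> inert for the asked Session verdict: nothing fires
  field street in record Session: optional changed to required -> affects backward compatibility only, which is not asked


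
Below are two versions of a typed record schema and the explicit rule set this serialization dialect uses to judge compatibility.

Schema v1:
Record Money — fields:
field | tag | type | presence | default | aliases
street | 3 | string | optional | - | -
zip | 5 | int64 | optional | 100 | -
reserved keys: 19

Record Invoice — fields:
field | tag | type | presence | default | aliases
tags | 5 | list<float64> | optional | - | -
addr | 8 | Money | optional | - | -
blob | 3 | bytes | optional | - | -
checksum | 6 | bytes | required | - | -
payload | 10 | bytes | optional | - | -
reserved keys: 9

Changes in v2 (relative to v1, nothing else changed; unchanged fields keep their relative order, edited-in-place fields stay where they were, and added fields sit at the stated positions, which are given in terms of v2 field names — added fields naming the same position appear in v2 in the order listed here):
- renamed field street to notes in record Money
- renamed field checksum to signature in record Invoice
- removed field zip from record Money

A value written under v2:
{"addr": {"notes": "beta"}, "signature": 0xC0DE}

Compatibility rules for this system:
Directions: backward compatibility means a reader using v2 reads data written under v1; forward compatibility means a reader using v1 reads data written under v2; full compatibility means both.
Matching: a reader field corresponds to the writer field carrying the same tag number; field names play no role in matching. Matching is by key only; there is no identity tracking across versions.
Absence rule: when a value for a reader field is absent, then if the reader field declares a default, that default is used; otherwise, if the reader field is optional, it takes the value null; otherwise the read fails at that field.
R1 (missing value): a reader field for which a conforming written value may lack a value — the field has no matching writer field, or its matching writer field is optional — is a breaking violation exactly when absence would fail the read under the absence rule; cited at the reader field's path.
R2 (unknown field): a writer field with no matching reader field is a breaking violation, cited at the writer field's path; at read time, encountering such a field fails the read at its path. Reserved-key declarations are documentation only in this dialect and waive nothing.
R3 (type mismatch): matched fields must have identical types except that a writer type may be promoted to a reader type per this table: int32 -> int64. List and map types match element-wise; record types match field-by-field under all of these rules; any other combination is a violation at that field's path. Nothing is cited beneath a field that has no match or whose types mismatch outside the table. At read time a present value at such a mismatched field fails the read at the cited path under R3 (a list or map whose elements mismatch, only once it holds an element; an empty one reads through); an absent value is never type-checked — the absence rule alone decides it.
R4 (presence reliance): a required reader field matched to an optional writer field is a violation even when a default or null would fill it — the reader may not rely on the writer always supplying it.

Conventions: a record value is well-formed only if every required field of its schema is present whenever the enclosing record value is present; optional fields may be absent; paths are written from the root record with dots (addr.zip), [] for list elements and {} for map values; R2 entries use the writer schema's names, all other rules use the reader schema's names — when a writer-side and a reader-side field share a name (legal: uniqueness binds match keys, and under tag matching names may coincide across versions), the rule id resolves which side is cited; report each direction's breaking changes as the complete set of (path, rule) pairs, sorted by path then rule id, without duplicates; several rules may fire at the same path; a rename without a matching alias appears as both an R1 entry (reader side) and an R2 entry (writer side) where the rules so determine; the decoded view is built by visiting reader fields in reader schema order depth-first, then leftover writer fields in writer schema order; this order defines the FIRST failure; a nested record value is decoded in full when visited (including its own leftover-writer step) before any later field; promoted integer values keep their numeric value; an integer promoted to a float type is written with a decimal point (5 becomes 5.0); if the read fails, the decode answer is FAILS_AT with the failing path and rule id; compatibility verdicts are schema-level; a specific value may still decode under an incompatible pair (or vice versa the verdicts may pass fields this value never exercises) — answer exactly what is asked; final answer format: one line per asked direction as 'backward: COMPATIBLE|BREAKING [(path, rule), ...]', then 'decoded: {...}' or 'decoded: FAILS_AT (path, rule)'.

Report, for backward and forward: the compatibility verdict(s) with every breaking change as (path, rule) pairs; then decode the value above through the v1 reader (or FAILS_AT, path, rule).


the writer's type comes first in each Invoice pair
backward pass over Invoice, reader schema v2, writer schema v1:
  tags: list<float64> -> list<float64>, writer optional; from tags
  addr: Money -> Money, writer optional; from addr
  blob: bytes -> bytes, writer optional; from blob
  signature: bytes -> bytes, writer required; from checksum
  payload: bytes -> bytes, writer optional; from payload
  addr.notes: string -> string, writer optional; from addr.street
  leftover writer field: addr.zip
  R2 fires at addr.zip
  => backward verdict for Invoice: BREAKING, 1 violation(s)
forward pass over Invoice, reader schema v1, writer schema v2:
  tags: list<float64> -> list<float64>, writer optional; from tags
  addr: Money -> Money, writer optional; from addr
  blob: bytes -> bytes, writer optional; from blob
  checksum: bytes -> bytes, writer required; from signature
  payload: bytes -> bytes, writer optional; from payload
  addr.street: string -> string, writer optional; from addr.notes
  addr.zip has no writer counterpart
  => forward: COMPATIBLE
decoding the Invoice value with the v1 reader:
  tags := null (missing; optional => null)
  addr.street := "beta" (from writer notes)
  addr.zip := 100 (missing; default applied)
  blob := null (missing; optional => null)
  checksum := 0xC0DE (from writer signature)
  payload := null (missing; optional => null)
  => decoded: {"tags": null, "addr": {"street": "beta", "zip": 100}, "blob": null, "checksum": 0xC0DE, "payload": null}

backward: BREAKING [(addr.zip, R2)]; forward: COMPATIBLE []; decoded: {"tags": null, "addr": {"street": "beta", "zip": 100}, "blob": null, "checksum": 0xC0DE, "payload": null}
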